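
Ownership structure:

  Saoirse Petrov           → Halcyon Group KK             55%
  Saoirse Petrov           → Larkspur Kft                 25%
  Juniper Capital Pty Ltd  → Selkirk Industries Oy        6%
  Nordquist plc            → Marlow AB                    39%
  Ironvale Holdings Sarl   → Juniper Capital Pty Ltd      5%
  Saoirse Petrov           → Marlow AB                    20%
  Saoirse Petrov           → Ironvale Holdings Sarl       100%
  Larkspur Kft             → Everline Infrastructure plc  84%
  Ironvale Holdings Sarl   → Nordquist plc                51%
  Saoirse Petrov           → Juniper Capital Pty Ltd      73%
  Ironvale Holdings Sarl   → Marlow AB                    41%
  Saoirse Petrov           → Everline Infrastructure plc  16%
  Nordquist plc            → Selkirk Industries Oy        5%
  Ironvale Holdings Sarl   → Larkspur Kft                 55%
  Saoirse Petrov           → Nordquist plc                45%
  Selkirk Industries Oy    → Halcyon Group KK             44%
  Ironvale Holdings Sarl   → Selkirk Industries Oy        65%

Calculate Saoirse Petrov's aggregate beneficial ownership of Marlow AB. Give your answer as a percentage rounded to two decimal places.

Saoirse reaches Marlow along 4 paths.
Via Nordquist: 45% × 39% = 17.55%.
Via Ironvale → Nordquist: 100% × 51% × 39% = 19.89%.
Via Ironvale: 100% × 41% = 41%.
Direct stake: 20% = 20%.
Total: 17.55% + 19.89% + 41% + 20% = 98.44%.

98.44%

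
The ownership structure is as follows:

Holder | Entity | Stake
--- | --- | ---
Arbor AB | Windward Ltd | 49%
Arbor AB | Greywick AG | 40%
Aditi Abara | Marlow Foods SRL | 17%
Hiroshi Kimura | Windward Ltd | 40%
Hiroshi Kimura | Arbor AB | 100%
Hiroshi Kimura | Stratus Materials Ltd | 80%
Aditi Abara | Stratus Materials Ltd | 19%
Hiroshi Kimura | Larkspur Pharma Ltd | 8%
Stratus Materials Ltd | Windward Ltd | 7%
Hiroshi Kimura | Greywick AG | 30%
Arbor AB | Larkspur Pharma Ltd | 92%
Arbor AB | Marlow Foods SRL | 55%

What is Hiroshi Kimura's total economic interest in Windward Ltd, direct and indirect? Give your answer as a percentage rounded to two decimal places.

Hiroshi reaches Windward along 3 paths.
Via Arbor: 100% × 49% = 49%.
Direct stake: 40% = 40%.
Via Stratus: 80% × 7% = 5.6%.
Total: 49% + 40% + 5.6% = 94.6%.
Rounded: 94.60%.

94.60%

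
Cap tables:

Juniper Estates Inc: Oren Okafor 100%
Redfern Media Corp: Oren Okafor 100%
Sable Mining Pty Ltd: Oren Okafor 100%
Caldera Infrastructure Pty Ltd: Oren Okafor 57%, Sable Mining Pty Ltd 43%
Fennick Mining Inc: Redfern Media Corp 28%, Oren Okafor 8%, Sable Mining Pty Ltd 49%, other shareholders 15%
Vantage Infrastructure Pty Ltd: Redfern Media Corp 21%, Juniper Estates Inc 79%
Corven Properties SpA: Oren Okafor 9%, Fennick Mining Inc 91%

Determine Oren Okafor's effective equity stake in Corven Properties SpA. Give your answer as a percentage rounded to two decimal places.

86.35%

Oren reaches Corven along 4 paths.
Direct stake: 9% = 9%.
Via Redfern → Fennick: 100% × 28% × 91% = 25.48%.
Via Fennick: 8% × 91% = 7.28%.
Via Sable → Fennick: 100% × 49% × 91% = 44.59%.
Total: 9% + 25.48% + 7.28% + 44.59% = 86.35%.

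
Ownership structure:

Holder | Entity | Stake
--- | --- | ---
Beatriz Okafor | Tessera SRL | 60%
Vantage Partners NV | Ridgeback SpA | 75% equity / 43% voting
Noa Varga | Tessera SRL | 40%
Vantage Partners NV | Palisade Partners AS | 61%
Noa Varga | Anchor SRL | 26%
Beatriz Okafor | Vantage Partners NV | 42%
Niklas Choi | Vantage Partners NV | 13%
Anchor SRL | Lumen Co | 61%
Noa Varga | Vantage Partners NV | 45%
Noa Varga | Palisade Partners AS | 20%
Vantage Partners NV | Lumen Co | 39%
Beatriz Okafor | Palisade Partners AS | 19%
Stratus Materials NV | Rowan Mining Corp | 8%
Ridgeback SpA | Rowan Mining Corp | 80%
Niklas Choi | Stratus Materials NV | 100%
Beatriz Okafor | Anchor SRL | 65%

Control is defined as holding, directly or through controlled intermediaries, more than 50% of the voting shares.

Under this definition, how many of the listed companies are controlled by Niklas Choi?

Niklas holds 100% of Stratus, so Niklas controls Stratus.
No other company's threshold is met.
Niklas controls 1 company.

1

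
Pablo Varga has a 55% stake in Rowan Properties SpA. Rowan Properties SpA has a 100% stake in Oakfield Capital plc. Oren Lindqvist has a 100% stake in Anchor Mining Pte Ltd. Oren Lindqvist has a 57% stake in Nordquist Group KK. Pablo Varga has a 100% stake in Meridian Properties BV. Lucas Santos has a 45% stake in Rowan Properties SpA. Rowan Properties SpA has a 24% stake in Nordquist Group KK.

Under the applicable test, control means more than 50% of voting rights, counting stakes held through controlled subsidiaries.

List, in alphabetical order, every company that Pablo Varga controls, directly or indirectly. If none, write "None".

Meridian Properties BV, Oakfield Capital plc, Rowan Properties SpA

Pablo holds 100% of Meridian, so Pablo controls Meridian.
Pablo holds 55% of Rowan, so Pablo controls Rowan.
Rowan holds 100% of Oakfield, so Pablo controls Oakfield.
No other company's threshold is met.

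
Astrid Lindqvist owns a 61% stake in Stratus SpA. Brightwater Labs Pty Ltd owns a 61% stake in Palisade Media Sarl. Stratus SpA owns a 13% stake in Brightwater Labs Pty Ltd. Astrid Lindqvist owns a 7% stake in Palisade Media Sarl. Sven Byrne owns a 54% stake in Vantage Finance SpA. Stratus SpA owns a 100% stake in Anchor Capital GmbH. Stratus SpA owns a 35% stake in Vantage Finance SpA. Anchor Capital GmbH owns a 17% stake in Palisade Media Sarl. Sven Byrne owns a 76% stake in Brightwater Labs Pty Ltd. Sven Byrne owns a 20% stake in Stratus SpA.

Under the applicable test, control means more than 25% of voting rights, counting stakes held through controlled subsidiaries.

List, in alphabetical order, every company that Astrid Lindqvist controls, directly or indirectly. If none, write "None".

Astrid holds 61% of Stratus, so Astrid controls Stratus.
Stratus holds 100% of Anchor, so Astrid controls Anchor.
Stratus holds 35% of Vantage, so Astrid controls Vantage.
No other company's threshold is met.

Anchor Capital GmbH, Stratus SpA, Vantage Finance SpA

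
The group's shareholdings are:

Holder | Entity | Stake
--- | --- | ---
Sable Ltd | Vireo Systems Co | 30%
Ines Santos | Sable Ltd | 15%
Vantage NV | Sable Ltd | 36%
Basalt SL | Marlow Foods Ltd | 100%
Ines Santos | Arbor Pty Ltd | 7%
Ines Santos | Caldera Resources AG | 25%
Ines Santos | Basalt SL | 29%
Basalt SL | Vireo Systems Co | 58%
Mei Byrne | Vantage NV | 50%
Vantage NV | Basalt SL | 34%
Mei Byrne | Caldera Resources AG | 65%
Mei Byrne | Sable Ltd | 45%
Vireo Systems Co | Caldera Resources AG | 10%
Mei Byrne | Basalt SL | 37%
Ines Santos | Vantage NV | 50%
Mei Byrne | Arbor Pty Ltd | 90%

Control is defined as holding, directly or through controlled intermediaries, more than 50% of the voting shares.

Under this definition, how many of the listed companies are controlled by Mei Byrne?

2

Mei holds 90% of Arbor, so Mei controls Arbor.
Mei holds 65% of Caldera, so Mei controls Caldera.
No other company's threshold is met.
Mei controls 2 companies.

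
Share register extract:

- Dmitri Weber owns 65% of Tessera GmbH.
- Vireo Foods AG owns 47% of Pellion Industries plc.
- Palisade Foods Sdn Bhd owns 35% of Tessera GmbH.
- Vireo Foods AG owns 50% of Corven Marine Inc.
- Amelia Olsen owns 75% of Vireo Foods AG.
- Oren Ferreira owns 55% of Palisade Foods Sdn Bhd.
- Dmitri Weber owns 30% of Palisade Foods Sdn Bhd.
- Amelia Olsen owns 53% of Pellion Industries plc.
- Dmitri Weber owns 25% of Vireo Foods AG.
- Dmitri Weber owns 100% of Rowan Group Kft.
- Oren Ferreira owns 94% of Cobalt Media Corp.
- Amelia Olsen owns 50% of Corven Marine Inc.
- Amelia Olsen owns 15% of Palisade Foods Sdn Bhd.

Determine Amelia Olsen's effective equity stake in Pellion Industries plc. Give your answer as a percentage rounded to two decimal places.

Amelia reaches Pellion along 2 paths.
Via Vireo: 75% × 47% = 35.25%.
Direct stake: 53% = 53%.
Total: 35.25% + 53% = 88.25%.

88.25%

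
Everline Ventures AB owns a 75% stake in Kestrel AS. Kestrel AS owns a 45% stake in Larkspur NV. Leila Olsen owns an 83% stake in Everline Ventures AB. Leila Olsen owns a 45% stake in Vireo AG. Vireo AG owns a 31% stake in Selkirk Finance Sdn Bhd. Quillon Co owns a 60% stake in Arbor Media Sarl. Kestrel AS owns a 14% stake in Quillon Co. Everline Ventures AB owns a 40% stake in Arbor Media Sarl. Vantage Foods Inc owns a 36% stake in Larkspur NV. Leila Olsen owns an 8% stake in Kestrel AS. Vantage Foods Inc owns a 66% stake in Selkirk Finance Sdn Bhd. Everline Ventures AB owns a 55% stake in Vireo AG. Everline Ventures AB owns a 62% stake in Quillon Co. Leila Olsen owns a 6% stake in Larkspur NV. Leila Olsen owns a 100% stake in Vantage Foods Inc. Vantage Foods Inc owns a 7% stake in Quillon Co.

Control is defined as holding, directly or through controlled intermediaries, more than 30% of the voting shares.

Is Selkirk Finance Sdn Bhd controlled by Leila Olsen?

Yes

Leila holds 83% of Everline, so Leila controls Everline.
Leila and Everline together hold 45% + 55% = 100% of Vireo, so Leila controls Vireo.
Leila holds 100% of Vantage, so Leila controls Vantage.
Vireo and Vantage together hold 31% + 66% = 97% of Selkirk, so Leila controls Selkirk.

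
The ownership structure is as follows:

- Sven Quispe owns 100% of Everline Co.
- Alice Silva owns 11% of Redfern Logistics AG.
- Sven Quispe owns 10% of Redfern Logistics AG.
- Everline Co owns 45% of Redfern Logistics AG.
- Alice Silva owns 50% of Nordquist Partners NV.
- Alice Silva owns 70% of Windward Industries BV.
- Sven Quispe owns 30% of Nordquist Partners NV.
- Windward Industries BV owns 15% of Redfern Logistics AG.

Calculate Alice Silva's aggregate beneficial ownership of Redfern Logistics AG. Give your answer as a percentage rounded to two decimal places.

Alice reaches Redfern along 2 paths.
Via Windward: 70% × 15% = 10.5%.
Direct stake: 11% = 11%.
Total: 10.5% + 11% = 21.5%.
Rounded: 21.50%.

21.50%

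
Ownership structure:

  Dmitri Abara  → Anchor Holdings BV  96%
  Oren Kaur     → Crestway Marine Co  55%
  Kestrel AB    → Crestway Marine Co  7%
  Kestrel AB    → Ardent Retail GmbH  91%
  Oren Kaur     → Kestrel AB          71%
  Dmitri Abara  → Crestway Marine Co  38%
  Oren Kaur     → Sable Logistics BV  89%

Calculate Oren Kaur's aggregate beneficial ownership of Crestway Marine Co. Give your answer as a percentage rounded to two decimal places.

59.97%

Oren reaches Crestway along 2 paths.
Direct stake: 55% = 55%.
Via Kestrel: 71% × 7% = 4.97%.
Total: 55% + 4.97% = 59.97%.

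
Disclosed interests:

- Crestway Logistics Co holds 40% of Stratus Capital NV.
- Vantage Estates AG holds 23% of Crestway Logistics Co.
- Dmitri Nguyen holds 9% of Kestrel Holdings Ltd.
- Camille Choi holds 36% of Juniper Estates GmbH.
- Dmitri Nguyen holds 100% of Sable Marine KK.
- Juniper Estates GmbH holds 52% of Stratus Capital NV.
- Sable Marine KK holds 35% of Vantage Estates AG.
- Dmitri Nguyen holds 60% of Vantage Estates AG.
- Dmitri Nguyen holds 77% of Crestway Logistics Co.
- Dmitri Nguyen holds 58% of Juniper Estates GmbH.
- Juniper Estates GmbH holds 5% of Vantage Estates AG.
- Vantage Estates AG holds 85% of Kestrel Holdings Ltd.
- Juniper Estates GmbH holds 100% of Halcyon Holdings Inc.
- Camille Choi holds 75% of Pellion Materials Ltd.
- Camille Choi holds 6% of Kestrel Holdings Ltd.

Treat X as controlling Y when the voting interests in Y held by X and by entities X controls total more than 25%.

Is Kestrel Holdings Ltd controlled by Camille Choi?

Camille holds 36% of Juniper, so Camille controls Juniper.
Juniper holds 100% of Halcyon, so Camille controls Halcyon.
Juniper holds 52% of Stratus, so Camille controls Stratus.
Camille holds 75% of Pellion, so Camille controls Pellion.
In Kestrel, Camille's side holds only 6%, not > 25%.
So Camille does not control Kestrel.

No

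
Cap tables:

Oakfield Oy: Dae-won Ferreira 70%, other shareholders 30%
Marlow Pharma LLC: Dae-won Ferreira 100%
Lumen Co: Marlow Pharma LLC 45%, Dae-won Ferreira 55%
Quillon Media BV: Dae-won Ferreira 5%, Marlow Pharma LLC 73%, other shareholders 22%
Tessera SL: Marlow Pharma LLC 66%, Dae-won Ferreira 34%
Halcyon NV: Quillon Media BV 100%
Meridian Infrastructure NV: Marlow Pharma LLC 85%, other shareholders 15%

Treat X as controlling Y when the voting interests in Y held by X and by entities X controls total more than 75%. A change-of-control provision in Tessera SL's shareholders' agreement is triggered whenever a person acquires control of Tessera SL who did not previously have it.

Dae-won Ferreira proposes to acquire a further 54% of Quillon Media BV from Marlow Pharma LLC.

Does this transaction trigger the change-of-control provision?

The purchase adds only to Dae-won's holdings (Marlow's stake shrinks), so Dae-won is the only person who could newly come to control Tessera.
Dae-won holds 100% of Marlow, so Dae-won controls Marlow.
Marlow and Dae-won together hold 66% + 34% = 100% of Tessera, so Dae-won controls Tessera.
So Dae-won already controls Tessera before the transaction.
After the purchase, Dae-won's direct stake in Quillon rises to 5% + 54% = 59%, and Marlow's stake falls to 19%.
Dae-won controlled Tessera already, so this is not a new person acquiring control; every other person's position is unchanged or reduced.
No new person acquires control, so the clause is not triggered.

No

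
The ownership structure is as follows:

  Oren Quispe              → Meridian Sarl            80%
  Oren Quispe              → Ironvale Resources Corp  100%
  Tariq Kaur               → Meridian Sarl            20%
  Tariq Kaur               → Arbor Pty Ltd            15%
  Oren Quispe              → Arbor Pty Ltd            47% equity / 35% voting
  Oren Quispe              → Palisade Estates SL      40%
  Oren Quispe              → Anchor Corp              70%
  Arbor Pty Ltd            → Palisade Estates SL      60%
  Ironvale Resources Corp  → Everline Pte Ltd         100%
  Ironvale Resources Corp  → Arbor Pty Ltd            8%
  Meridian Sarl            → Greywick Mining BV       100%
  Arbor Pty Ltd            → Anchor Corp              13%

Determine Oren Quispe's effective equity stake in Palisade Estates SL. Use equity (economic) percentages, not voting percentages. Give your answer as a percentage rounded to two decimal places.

Oren reaches Palisade along 3 paths.
Direct stake: 40% = 40%.
Via Arbor: 47% × 60% = 28.2%.
Via Ironvale → Arbor: 100% × 8% × 60% = 4.8%.
Total: 40% + 28.2% + 4.8% = 73%.
Rounded: 73.00%.

73.00%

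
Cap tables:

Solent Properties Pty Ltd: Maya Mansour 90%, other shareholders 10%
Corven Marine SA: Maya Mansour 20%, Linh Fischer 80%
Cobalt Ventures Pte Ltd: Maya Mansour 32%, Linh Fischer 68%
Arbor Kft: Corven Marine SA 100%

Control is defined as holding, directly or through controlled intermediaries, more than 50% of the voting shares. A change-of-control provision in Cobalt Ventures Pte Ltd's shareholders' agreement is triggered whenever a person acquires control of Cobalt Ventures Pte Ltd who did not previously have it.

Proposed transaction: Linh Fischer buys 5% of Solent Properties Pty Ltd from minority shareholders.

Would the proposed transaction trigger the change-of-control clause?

No

The purchase changes only Linh's holdings, so Linh is the only person who could newly come to control Cobalt.
Linh holds 68% of Cobalt, so Linh controls Cobalt.
So Linh already controls Cobalt before the transaction.
After the purchase, Linh holds 5% of Solent directly.
Linh controlled Cobalt already, so this is not a new person acquiring control; every other person's position is unchanged or reduced.
No new person acquires control, so the clause is not triggered.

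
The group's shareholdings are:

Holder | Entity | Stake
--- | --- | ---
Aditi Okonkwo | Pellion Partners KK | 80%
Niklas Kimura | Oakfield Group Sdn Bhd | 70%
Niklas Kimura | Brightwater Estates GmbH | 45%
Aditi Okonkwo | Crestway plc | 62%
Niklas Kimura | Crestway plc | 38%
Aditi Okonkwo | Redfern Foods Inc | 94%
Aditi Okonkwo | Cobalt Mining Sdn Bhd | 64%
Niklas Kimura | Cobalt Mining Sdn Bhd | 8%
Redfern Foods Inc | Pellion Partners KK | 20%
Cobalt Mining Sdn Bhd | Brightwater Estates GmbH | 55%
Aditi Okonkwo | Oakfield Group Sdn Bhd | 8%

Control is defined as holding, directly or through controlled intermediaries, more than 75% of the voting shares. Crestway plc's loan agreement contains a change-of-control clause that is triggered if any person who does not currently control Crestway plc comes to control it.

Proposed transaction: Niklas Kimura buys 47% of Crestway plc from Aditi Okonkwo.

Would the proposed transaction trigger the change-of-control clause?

The purchase adds only to Niklas's holdings (Aditi's stake shrinks), so Niklas is the only person who could newly come to control Crestway.
Niklas's largest direct stake is 70% in Oakfield, which does not meet the threshold, so Niklas controls no company.
In Crestway, Niklas's side holds only 38%, not > 75%.
So before the transaction, Niklas does not control Crestway.
After the purchase, Niklas's direct stake in Crestway rises to 38% + 47% = 85%, and Aditi's stake falls to 15%.
Niklas holds 85% of Crestway, so Niklas controls Crestway.
Niklas did not control Crestway before and does after, so the clause is triggered.

Yes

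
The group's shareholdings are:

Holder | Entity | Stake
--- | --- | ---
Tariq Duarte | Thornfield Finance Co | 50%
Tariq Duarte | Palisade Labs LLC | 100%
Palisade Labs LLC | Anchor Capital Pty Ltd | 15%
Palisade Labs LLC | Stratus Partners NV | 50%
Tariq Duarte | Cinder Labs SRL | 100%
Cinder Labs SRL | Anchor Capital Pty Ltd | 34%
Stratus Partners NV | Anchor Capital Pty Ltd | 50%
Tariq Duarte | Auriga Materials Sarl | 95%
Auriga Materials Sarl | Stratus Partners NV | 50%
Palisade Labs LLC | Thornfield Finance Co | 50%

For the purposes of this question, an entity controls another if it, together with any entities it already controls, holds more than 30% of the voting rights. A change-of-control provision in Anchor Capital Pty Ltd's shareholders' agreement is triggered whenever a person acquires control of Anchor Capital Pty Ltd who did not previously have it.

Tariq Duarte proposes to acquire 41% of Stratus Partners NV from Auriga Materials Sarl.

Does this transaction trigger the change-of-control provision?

The purchase adds only to Tariq's holdings (Auriga's stake shrinks), so Tariq is the only person who could newly come to control Anchor.
Tariq holds 95% of Auriga, so Tariq controls Auriga.
Tariq holds 100% of Palisade, so Tariq controls Palisade.
Palisade and Auriga together hold 50% + 50% = 100% of Stratus, so Tariq controls Stratus.
Tariq holds 100% of Cinder, so Tariq controls Cinder.
Cinder and Stratus and Palisade together hold 34% + 50% + 15% = 99% of Anchor, so Tariq controls Anchor.
So Tariq already controls Anchor before the transaction.
After the purchase, Tariq holds 41% of Stratus directly, and Auriga's stake falls to 9%.
Tariq controlled Anchor already, so this is not a new person acquiring control; every other person's position is unchanged or reduced.
No new person acquires control, so the clause is not triggered.

No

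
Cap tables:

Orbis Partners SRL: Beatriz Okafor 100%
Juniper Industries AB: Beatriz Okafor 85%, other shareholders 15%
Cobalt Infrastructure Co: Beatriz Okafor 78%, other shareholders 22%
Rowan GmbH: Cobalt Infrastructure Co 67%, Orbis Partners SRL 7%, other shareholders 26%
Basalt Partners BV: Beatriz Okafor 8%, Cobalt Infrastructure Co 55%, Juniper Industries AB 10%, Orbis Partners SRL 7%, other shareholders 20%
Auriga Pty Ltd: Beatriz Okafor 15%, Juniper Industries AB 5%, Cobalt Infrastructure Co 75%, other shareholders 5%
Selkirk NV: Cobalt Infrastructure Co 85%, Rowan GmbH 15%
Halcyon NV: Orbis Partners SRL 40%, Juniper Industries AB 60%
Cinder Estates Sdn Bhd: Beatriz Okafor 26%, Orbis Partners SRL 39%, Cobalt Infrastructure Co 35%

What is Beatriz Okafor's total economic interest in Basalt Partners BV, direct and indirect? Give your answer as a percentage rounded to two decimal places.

66.40%

Beatriz reaches Basalt along 4 paths.
Direct stake: 8% = 8%.
Via Cobalt: 78% × 55% = 42.9%.
Via Juniper: 85% × 10% = 8.5%.
Via Orbis: 100% × 7% = 7%.
Total: 8% + 42.9% + 8.5% + 7% = 66.4%.
Rounded: 66.40%.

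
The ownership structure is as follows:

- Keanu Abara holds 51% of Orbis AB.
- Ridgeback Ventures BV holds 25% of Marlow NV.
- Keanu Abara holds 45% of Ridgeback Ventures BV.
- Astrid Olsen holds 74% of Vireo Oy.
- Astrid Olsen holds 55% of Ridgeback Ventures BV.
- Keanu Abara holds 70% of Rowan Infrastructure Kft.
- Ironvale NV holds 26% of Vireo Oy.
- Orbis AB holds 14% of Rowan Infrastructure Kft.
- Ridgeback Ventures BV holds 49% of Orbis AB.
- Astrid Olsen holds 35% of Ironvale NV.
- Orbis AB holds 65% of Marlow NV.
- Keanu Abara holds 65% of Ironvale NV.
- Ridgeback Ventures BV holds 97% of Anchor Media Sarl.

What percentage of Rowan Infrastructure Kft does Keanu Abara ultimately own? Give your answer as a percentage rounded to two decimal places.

Keanu reaches Rowan along 3 paths.
Direct stake: 70% = 70%.
Via Orbis: 51% × 14% = 7.14%.
Via Ridgeback → Orbis: 45% × 49% × 14% = 3.087%.
Total: 70% + 7.14% + 3.087% = 80.227%.
Rounded: 80.23%.

80.23%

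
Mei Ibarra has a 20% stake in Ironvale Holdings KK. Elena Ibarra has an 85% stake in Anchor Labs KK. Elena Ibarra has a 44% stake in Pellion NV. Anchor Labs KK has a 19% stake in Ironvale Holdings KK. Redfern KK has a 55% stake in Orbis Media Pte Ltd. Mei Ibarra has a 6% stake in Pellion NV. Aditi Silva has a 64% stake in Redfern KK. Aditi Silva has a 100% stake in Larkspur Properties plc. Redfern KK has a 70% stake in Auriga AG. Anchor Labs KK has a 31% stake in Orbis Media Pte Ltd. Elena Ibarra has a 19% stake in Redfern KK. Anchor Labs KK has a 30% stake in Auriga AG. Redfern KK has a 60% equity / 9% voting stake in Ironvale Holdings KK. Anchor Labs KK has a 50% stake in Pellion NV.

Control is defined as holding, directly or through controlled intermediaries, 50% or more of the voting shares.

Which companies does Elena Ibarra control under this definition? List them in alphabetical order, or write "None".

Elena holds 85% of Anchor, so Elena controls Anchor.
Elena and Anchor together hold 44% + 50% = 94% of Pellion, so Elena controls Pellion.
No other company's threshold is met.

Anchor Labs KK, Pellion NV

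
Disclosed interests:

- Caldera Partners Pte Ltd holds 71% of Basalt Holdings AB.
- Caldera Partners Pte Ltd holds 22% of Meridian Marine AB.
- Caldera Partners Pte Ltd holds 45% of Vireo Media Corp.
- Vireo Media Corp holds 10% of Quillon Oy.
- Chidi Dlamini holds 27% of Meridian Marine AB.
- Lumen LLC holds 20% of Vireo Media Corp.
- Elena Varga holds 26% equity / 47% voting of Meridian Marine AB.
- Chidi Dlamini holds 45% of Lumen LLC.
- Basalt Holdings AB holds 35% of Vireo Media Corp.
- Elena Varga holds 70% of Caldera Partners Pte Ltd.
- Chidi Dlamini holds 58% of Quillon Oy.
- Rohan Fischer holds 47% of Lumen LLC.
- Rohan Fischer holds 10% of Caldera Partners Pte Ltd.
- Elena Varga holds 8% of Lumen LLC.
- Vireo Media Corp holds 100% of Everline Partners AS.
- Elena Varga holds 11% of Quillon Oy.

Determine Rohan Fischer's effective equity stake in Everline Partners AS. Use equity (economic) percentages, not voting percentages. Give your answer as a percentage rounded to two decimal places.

16.39%

Rohan reaches Everline along 3 paths.
Via Caldera → Basalt → Vireo: 10% × 71% × 35% × 100% = 2.485%.
Via Lumen → Vireo: 47% × 20% × 100% = 9.4%.
Via Caldera → Vireo: 10% × 45% × 100% = 4.5%.
Total: 2.485% + 9.4% + 4.5% = 16.385%.
Rounded: 16.39%.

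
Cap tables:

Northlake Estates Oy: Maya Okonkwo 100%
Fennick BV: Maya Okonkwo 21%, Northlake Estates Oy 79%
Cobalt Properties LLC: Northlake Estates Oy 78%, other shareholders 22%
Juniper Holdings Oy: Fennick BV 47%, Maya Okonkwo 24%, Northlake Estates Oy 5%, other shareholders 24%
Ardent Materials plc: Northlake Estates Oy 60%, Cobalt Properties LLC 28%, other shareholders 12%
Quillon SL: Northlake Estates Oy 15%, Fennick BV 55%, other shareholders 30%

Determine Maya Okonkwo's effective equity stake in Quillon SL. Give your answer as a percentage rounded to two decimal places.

Maya reaches Quillon along 3 paths.
Via Northlake: 100% × 15% = 15%.
Via Fennick: 21% × 55% = 11.55%.
Via Northlake → Fennick: 100% × 79% × 55% = 43.45%.
Total: 15% + 11.55% + 43.45% = 70%.
Rounded: 70.00%.

70.00%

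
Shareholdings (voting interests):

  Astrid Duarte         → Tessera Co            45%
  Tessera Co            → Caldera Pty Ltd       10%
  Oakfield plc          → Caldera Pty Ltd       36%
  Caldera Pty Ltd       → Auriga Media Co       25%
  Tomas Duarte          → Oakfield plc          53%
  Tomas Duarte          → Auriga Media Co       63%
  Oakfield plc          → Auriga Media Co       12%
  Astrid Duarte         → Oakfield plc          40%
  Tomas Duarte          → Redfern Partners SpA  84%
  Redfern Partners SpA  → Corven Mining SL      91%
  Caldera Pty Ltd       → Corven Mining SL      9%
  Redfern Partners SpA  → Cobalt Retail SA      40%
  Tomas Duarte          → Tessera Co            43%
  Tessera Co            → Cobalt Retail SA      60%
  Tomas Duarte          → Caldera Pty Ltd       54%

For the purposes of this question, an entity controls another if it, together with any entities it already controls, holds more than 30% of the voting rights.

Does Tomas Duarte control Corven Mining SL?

Tomas holds 53% of Oakfield, so Tomas controls Oakfield.
Tomas holds 43% of Tessera, so Tomas controls Tessera.
Tessera and Tomas and Oakfield together hold 10% + 54% + 36% = 100% of Caldera, so Tomas controls Caldera.
Tomas holds 84% of Redfern, so Tomas controls Redfern.
Caldera and Redfern together hold 9% + 91% = 100% of Corven, so Tomas controls Corven.

Yes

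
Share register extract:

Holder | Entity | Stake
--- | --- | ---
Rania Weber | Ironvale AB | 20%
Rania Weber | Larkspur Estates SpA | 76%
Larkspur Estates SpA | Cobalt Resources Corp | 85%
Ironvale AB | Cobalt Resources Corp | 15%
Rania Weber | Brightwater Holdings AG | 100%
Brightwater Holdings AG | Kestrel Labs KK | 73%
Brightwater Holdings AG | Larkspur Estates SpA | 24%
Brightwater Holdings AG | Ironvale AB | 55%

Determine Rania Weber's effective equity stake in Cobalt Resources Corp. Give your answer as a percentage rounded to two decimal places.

96.25%

Rania reaches Cobalt along 4 paths.
Via Larkspur: 76% × 85% = 64.6%.
Via Brightwater → Larkspur: 100% × 24% × 85% = 20.4%.
Via Brightwater → Ironvale: 100% × 55% × 15% = 8.25%.
Via Ironvale: 20% × 15% = 3%.
Total: 64.6% + 20.4% + 8.25% + 3% = 96.25%.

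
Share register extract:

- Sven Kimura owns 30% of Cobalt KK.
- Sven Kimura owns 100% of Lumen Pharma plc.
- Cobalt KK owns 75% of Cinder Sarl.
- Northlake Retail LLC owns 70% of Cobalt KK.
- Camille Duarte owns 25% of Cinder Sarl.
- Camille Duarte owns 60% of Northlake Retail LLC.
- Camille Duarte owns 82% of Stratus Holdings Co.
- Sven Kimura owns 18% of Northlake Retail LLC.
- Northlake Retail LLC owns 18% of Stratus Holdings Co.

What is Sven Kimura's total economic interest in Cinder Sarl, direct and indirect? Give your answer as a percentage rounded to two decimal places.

Sven reaches Cinder along 2 paths.
Via Cobalt: 30% × 75% = 22.5%.
Via Northlake → Cobalt: 18% × 70% × 75% = 9.45%.
Total: 22.5% + 9.45% = 31.95%.

31.95%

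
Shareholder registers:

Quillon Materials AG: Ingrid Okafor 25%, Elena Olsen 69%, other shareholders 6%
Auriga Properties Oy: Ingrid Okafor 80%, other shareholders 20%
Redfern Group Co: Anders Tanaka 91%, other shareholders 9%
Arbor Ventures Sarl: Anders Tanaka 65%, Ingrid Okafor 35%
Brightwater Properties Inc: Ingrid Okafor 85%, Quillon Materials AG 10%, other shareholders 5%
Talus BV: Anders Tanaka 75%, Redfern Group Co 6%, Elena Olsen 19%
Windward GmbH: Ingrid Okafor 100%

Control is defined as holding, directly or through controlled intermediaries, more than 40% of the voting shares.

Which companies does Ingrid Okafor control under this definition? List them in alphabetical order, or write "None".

Ingrid holds 80% of Auriga, so Ingrid controls Auriga.
Ingrid holds 85% of Brightwater, so Ingrid controls Brightwater.
Ingrid holds 100% of Windward, so Ingrid controls Windward.
No other company's threshold is met.

Auriga Properties Oy, Brightwater Properties Inc, Windward GmbH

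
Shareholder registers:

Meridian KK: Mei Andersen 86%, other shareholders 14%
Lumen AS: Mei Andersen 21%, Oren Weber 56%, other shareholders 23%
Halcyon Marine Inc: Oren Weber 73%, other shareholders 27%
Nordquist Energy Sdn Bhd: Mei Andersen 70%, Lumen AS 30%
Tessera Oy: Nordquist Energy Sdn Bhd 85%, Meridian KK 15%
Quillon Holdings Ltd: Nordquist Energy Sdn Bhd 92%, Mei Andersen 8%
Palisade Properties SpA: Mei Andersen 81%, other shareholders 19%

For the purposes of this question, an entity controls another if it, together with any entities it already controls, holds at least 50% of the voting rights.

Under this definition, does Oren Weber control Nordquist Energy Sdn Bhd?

Oren holds 56% of Lumen, so Oren controls Lumen.
Oren holds 73% of Halcyon, so Oren controls Halcyon.
In Nordquist, Oren's side holds only 30%, not ≥ 50%.
So Oren does not control Nordquist.

No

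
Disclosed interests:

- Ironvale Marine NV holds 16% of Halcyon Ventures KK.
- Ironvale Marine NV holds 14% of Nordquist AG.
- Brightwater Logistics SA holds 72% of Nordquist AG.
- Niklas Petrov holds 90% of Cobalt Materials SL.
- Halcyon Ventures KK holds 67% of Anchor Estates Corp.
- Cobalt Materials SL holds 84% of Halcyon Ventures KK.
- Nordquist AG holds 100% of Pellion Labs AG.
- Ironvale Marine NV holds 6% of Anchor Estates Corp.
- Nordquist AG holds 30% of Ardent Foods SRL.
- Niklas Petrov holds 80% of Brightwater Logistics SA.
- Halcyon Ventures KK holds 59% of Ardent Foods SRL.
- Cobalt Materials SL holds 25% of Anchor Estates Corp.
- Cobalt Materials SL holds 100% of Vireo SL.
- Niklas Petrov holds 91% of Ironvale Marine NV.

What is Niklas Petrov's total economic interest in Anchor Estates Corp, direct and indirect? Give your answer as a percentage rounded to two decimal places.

88.37%

Niklas reaches Anchor along 4 paths.
Via Cobalt → Halcyon: 90% × 84% × 67% = 50.652%.
Via Ironvale → Halcyon: 91% × 16% × 67% = 9.7552%.
Via Ironvale: 91% × 6% = 5.46%.
Via Cobalt: 90% × 25% = 22.5%.
Total: 50.652% + 9.7552% + 5.46% + 22.5% = 88.3672%.
Rounded: 88.37%.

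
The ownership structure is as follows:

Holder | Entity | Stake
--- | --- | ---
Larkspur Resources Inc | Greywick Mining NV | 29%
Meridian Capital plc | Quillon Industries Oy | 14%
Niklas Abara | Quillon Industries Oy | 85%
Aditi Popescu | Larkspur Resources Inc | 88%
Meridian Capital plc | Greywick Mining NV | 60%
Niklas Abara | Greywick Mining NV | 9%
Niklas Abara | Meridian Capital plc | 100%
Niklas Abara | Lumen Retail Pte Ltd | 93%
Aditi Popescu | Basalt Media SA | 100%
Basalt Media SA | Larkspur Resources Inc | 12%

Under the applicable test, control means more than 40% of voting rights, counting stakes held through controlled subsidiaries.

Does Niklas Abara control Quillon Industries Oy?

Niklas holds 100% of Meridian, so Niklas controls Meridian.
Meridian and Niklas together hold 14% + 85% = 99% of Quillon, so Niklas controls Quillon.

Yes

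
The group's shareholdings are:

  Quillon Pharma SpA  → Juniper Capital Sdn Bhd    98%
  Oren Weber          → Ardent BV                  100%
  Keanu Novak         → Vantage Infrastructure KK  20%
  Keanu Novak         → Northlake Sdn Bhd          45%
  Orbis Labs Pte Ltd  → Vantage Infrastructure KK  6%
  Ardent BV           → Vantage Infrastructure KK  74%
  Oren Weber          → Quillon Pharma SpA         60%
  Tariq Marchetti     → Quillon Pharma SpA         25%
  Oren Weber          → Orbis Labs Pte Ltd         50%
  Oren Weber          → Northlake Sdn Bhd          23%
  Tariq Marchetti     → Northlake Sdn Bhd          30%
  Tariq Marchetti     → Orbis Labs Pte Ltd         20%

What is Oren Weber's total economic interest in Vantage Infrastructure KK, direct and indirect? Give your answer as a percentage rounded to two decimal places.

Oren reaches Vantage along 2 paths.
Via Ardent: 100% × 74% = 74%.
Via Orbis: 50% × 6% = 3%.
Total: 74% + 3% = 77%.
Rounded: 77.00%.

77.00%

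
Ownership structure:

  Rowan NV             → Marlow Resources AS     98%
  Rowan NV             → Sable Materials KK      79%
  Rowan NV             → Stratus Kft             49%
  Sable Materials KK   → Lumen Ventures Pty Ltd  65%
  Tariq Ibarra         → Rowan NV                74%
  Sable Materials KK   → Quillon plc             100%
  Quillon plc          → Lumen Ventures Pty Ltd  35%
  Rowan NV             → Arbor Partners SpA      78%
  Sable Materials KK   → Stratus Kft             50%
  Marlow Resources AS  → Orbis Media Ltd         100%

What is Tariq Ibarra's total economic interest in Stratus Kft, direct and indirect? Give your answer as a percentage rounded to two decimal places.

65.49%

Tariq reaches Stratus along 2 paths.
Via Rowan: 74% × 49% = 36.26%.
Via Rowan → Sable: 74% × 79% × 50% = 29.23%.
Total: 36.26% + 29.23% = 65.49%.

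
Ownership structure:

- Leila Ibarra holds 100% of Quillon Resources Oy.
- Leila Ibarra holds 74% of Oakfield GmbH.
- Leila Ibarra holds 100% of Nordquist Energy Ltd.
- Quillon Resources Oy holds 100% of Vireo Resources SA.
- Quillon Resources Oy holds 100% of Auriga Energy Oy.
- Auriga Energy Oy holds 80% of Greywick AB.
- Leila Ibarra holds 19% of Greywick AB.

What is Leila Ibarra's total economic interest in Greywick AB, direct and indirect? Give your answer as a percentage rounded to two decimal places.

Leila reaches Greywick along 2 paths.
Via Quillon → Auriga: 100% × 100% × 80% = 80%.
Direct stake: 19% = 19%.
Total: 80% + 19% = 99%.
Rounded: 99.00%.

99.00%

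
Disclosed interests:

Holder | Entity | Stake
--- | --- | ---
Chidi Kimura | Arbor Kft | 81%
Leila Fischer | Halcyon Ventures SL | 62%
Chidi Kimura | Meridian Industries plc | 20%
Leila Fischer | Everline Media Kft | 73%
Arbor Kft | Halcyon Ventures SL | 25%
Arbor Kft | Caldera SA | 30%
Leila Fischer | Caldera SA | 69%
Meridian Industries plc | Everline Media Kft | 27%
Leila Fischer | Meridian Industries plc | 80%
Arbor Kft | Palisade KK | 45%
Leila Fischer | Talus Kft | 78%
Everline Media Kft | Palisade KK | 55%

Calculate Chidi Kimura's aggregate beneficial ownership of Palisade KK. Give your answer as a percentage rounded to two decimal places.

Chidi reaches Palisade along 2 paths.
Via Meridian → Everline: 20% × 27% × 55% = 2.97%.
Via Arbor: 81% × 45% = 36.45%.
Total: 2.97% + 36.45% = 39.42%.

39.42%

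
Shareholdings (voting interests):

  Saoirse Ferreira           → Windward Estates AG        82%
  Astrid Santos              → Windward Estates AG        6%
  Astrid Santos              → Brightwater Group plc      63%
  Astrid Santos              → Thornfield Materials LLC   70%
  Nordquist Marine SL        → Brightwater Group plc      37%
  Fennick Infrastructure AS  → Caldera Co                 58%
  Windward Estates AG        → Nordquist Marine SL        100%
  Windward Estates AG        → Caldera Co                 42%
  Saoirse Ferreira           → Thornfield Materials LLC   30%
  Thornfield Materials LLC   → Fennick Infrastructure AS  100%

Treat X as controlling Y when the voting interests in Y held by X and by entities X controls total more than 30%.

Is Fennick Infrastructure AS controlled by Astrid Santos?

Yes

Astrid holds 70% of Thornfield, so Astrid controls Thornfield.
Thornfield holds 100% of Fennick, so Astrid controls Fennick.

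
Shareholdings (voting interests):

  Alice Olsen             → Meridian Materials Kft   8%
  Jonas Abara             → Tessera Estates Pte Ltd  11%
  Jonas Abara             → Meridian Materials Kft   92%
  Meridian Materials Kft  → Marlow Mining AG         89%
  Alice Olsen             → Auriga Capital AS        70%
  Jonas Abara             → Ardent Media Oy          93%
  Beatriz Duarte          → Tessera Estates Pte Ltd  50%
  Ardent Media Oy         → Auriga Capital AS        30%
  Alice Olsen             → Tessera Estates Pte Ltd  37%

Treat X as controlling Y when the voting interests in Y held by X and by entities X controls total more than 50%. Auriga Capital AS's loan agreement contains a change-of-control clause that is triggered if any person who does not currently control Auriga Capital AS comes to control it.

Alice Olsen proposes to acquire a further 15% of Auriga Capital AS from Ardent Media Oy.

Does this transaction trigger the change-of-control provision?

No

The purchase adds only to Alice's holdings (Ardent's stake shrinks), so Alice is the only person who could newly come to control Auriga.
Alice holds 70% of Auriga, so Alice controls Auriga.
So Alice already controls Auriga before the transaction.
After the purchase, Alice's direct stake in Auriga rises to 70% + 15% = 85%, and Ardent's stake falls to 15%.
Alice controlled Auriga already, so this is not a new person acquiring control; every other person's position is unchanged or reduced.
No new person acquires control, so the clause is not triggered.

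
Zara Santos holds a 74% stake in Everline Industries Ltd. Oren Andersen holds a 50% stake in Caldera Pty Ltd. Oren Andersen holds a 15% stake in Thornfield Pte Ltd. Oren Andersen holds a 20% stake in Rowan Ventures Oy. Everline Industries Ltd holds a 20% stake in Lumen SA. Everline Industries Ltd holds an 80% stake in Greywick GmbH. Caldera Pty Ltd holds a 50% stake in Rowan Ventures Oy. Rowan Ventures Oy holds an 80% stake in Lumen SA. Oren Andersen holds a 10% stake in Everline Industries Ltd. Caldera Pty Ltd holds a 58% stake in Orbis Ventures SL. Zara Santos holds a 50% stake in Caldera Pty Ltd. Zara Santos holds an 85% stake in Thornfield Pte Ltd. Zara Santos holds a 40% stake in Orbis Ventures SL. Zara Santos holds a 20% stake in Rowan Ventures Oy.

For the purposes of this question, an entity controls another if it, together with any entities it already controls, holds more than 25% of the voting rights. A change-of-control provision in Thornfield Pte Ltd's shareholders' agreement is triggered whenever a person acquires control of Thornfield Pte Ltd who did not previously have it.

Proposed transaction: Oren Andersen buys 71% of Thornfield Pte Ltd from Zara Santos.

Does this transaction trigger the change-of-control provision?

The purchase adds only to Oren's holdings (Zara's stake shrinks), so Oren is the only person who could newly come to control Thornfield.
Oren holds 50% of Caldera, so Oren controls Caldera.
Caldera holds 58% of Orbis, so Oren controls Orbis.
Caldera and Oren together hold 50% + 20% = 70% of Rowan, so Oren controls Rowan.
Rowan holds 80% of Lumen, so Oren controls Lumen.
In Thornfield, Oren's side holds only 15%, not > 25%.
So before the transaction, Oren does not control Thornfield.
After the purchase, Oren's direct stake in Thornfield rises to 15% + 71% = 86%, and Zara's stake falls to 14%.
Oren holds 86% of Thornfield, so Oren controls Thornfield.
Oren did not control Thornfield before and does after, so the clause is triggered.

Yes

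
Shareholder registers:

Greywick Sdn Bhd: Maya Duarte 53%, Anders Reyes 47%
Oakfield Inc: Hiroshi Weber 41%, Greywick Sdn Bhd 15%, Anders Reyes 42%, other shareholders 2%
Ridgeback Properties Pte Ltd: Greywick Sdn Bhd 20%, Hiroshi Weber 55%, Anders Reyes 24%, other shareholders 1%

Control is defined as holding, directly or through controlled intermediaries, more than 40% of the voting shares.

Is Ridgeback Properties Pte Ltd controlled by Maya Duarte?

Maya holds 53% of Greywick, so Maya controls Greywick.
In Ridgeback, Maya's side holds only 20%, not > 40%.
So Maya does not control Ridgeback.

No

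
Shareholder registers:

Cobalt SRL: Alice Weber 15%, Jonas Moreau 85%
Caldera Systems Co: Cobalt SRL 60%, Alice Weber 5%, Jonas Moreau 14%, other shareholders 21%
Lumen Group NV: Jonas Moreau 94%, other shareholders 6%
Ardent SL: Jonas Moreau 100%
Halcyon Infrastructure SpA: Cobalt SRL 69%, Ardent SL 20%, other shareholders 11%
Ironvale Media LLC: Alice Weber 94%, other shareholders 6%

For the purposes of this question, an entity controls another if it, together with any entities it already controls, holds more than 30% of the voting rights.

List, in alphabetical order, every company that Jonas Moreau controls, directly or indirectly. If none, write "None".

Ardent SL, Caldera Systems Co, Cobalt SRL, Halcyon Infrastructure SpA, Lumen Group NV

Jonas holds 85% of Cobalt, so Jonas controls Cobalt.
Cobalt and Jonas together hold 60% + 14% = 74% of Caldera, so Jonas controls Caldera.
Jonas holds 94% of Lumen, so Jonas controls Lumen.
Jonas holds 100% of Ardent, so Jonas controls Ardent.
Cobalt and Ardent together hold 69% + 20% = 89% of Halcyon, so Jonas controls Halcyon.
No other company's threshold is met.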